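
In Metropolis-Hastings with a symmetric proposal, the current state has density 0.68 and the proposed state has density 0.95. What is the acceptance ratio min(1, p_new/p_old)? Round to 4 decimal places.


Ratio = p_new / p_old = 0.95 / 0.68 = 1.3971
Acceptance = min(1, 1.3971) = 1.0

1.0


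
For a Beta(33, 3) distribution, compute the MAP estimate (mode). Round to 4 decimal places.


MAP = mode = (a-1)/(a+b-2)
= (33-1)/(33+3-2)
= 32/34 = 0.9412

0.9412


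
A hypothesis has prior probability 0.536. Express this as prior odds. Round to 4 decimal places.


Odds = P(H) / P(not H) = 0.536 / 0.464
= 1.1552

1.1552


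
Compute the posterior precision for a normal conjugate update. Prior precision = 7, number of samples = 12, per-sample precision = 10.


tau_post = tau_0 + n * tau
= 7 + 12 * 10 = 127

127


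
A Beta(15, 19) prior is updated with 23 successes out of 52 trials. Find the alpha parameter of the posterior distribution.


In the Beta-Binomial conjugate update:
alpha_post = alpha_prior + successes
= 15 + 23
= 38

38


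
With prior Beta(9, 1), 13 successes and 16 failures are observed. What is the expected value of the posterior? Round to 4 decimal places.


Posterior = Beta(22, 17)
E[theta] = alpha/(alpha+beta)
= 22/39 = 0.5641

0.5641


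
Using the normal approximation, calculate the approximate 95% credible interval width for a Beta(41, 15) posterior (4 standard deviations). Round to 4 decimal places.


Var(Beta) = 41*15/(56^2 * 57) = 0.0034
SD = 0.0587
Width ~ 4*SD = 0.2346

0.2346


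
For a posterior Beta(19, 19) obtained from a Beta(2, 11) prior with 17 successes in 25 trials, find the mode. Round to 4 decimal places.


Mode = (alpha - 1) / (alpha + beta - 2)
= 18 / 36
= 0.5

0.5


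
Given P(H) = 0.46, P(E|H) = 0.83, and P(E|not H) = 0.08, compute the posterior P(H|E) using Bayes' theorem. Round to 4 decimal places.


By Bayes' theorem: P(H|E) = P(E|H)*P(H) / P(E)
P(E) = P(E|H)*P(H) + P(E|not H)*P(not H)
P(E) = 0.83*0.46 + 0.08*0.54 = 0.425
P(H|E) = 0.83*0.46 / 0.425 = 0.8984

0.8984


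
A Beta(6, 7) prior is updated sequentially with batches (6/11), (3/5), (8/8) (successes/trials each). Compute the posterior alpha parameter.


Sequential conjugate updating is equivalent to a single batch update.
Total successes across all batches = 17
alpha_posterior = alpha_prior + total_successes = 6 + 17
= 23

23


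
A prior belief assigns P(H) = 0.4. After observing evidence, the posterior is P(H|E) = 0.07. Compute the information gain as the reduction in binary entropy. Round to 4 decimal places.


H(prior) = -0.4*log2(0.4) - 0.6*log2(0.6)
= 0.971
H(post) = -0.07*log2(0.07) - 0.93*log2(0.93)
= 0.3659
IG = 0.971 - 0.3659 = 0.605

0.605


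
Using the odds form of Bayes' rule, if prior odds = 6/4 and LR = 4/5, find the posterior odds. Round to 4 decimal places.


Bayes' rule in odds form: posterior odds = prior odds * LR
= (6 * 4) / (4 * 5)
= 24/20 = 1.2

1.2


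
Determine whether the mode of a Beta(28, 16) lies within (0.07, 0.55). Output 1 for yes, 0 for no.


First find the mode: (a-1)/(a+b-2) = 0.6429
Is 0.6429 in (0.07, 0.55)? 0

0


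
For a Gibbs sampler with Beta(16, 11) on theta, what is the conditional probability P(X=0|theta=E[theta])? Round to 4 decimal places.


E[theta] = 16/(16+11) = 0.5926
P(X=0|theta) = 1 - theta = 0.4074

0.4074


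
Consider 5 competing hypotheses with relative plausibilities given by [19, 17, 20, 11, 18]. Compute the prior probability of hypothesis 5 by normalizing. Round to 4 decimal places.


Sum of weights = 19 + 17 + 20 + 11 + 18 = 85
Normalized prior for H5 = 18 / 85
= 0.2118

0.2118


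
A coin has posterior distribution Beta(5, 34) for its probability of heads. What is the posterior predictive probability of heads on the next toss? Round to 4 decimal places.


Posterior predictive = E[theta] = alpha/(alpha+beta)
= 5/39
= 0.1282

0.1282


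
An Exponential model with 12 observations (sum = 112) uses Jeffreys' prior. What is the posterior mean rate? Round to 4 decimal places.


Posterior Gamma(12, 112)
E[lambda] = 12/112 = 0.1071

0.1071


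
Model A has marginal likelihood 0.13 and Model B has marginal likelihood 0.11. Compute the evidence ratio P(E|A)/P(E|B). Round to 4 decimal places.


Evidence ratio = P(E|A) / P(E|B)
= 0.13 / 0.11
= 1.1818

1.1818


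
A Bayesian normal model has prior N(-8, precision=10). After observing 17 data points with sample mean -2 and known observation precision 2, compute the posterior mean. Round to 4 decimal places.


Posterior mean = (prior_precision * prior_mean + n * data_precision * data_mean) / (prior_precision + n * data_precision)
Numerator = 10*-8 + 17*2*-2 = -148
Denominator = 10 + 17*2 = 44
Posterior mean = -3.3636

-3.3636


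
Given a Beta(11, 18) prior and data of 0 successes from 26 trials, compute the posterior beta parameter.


Number of failures = 26 - 0 = 26
Posterior beta = 18 + 26 = 44

44


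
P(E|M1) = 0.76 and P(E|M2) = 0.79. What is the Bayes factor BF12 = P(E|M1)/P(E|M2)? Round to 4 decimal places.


Bayes factor BF12 = P(E|M1) / P(E|M2)
= 0.76 / 0.79
= 0.962

0.962


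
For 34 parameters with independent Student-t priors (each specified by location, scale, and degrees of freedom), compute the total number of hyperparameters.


A Student-t prior has 3 hyperparameters per parameter.
Total = 34 * 3 = 102

102


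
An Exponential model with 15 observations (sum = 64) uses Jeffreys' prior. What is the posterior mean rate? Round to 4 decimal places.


Posterior Gamma(15, 64)
E[lambda] = 15/64 = 0.2344

0.2344


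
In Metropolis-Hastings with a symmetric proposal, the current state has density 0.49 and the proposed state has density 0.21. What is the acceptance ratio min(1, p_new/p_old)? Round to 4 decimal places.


Ratio = p_new / p_old = 0.21 / 0.49 = 0.4286
Acceptance = min(1, 0.4286) = 0.4286

0.4286


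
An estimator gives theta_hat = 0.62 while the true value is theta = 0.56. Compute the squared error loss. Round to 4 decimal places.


The squared error loss is (theta_hat - theta)^2
= (0.62 - 0.56)^2
= (0.06)^2 = 0.0036

0.0036


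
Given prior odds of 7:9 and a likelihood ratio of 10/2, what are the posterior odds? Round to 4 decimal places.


Posterior odds = prior odds * LR
Prior odds = 7/9 = 0.7778
LR = 10/2 = 5.0
Posterior odds = 0.7778 * 5.0 = 3.8889

3.8889


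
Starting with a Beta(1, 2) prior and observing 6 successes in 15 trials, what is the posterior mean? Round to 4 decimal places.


Posterior parameters: alpha = 1 + 6 = 7
beta = 2 + 9 = 11
Posterior mean = alpha / (alpha + beta) = 7 / 18
= 0.3889

0.3889


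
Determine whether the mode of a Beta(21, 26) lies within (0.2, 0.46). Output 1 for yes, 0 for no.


First find the mode: (a-1)/(a+b-2) = 0.4444
Is 0.4444 in (0.2, 0.46)? 1

1


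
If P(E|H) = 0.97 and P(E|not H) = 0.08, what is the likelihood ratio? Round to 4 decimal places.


Likelihood ratio = P(E|H) / P(E|not H)
= 0.97 / 0.08
= 12.125

12.125


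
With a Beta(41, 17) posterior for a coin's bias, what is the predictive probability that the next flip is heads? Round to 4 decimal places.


The predictive probability equals the posterior mean.
P(next = heads) = alpha / (alpha + beta)
= 41 / 58 = 0.7069

0.7069


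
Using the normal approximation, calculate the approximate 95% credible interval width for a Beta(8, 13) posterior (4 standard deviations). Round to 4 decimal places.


Var(Beta) = 8*13/(21^2 * 22) = 0.0107
SD = 0.1035
Width ~ 4*SD = 0.4141

0.4141


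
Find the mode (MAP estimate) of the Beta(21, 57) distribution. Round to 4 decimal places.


For Beta(a,b) with a,b > 1:
Mode = (a-1)/(a+b-2) = (21-1)/(78-2)
= 20/76 = 0.2632

0.2632


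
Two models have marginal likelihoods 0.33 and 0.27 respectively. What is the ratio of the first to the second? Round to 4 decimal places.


Evidence ratio = 0.33 / 0.27
= 1.2222

1.2222


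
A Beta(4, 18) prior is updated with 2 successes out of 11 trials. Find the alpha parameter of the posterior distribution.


In the Beta-Binomial conjugate update:
alpha_post = alpha_prior + successes
= 4 + 2
= 6

6


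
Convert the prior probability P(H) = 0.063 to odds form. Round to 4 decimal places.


P(not H) = 1 - 0.063 = 0.937
Odds = 0.063 / 0.937 = 0.0672

0.0672


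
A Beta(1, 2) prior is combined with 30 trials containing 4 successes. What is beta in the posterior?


In conjugate updating:
beta_posterior = beta_prior + (n - k)
= 2 + (30 - 4)
= 2 + 26 = 28

28


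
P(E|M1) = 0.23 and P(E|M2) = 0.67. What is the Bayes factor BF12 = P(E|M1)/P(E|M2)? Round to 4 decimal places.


Bayes factor BF12 = P(E|M1) / P(E|M2)
= 0.23 / 0.67
= 0.3433

0.3433


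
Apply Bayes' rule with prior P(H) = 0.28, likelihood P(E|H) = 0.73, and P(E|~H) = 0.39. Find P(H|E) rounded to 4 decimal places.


Step 1: Compute marginal P(E) = P(E|H)P(H) + P(E|~H)P(~H)
= 0.73*0.28 + 0.39*0.72 = 0.4852
Step 2: P(H|E) = P(E|H)P(H)/P(E) = 0.2044/0.4852
= 0.4213

0.4213


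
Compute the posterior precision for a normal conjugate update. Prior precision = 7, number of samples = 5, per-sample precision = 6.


tau_post = tau_0 + n * tau
= 7 + 5 * 6 = 37

37


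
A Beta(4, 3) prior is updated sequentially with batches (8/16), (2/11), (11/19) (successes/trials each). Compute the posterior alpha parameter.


Sequential conjugate updating is equivalent to a single batch update.
Total successes across all batches = 21
alpha_posterior = alpha_prior + total_successes = 4 + 21
= 25

25


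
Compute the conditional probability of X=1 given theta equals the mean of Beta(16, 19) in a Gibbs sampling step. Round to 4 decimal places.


Mean of Beta(16, 19) = 0.4571
P(X=1 | theta=0.4571) = 0.4571

0.4571


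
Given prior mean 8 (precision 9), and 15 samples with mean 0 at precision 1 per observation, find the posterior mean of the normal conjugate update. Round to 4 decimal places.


The posterior mean is a precision-weighted average of prior and data.
Post. prec. = 9 + 15 = 24
Post. mean = (72 + 0)/24 = 72/24 = 3.0

3.0


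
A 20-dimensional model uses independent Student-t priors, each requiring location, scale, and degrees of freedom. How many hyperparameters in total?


Per parameter: 3 (location, scale, and degrees of freedom).
Total = 20 * 3 = 60

60


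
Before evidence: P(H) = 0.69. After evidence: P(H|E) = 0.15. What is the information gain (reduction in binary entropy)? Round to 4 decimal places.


Prior entropy = 0.8932
Posterior entropy = 0.6098
Information gain = 0.8932 - 0.6098 = 0.2833

0.2833


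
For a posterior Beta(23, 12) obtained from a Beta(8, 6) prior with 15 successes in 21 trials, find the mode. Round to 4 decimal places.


Mode = (alpha - 1) / (alpha + beta - 2)
= 22 / 33
= 0.6667

0.6667


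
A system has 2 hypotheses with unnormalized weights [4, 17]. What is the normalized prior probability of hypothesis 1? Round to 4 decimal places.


The normalized prior is the weight divided by the total.
Total weight = 21
P(H1) = 4 / 21 = 0.1905

0.1905


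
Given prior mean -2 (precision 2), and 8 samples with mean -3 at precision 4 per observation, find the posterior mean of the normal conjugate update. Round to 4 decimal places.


The posterior mean is a precision-weighted average of prior and data.
Post. prec. = 2 + 32 = 34
Post. mean = (-4 + -96)/34 = -100/34 = -2.9412

-2.9412


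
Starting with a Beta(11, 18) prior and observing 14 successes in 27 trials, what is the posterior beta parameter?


Posterior beta = prior beta + failures
Failures = 27 - 14 = 13
beta_post = 18 + 13 = 31

31


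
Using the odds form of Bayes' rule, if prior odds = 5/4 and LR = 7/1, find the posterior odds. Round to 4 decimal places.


Bayes' rule in odds form: posterior odds = prior odds * LR
= (5 * 7) / (4 * 1)
= 35/4 = 8.75

8.75


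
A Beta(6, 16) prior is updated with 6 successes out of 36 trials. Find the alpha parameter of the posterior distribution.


In the Beta-Binomial conjugate update:
alpha_post = alpha_prior + successes
= 6 + 6
= 12

12


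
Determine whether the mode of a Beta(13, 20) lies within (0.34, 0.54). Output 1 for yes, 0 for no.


First find the mode: (a-1)/(a+b-2) = 0.3871
Is 0.3871 in (0.34, 0.54)? 1

1


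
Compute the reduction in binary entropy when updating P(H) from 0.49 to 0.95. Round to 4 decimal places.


H_before = -p*log2(p) - (1-p)*log2(1-p) for p=0.49: 0.9997
H_after for p=0.95: 0.2864
Reduction = 0.9997 - 0.2864 = 0.7133

0.7133


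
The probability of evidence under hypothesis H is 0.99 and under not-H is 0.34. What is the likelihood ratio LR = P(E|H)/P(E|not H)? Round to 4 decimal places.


LR = 0.99 / 0.34
= 2.9118

2.9118


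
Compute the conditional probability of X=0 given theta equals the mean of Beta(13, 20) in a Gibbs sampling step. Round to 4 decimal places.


Mean of Beta(13, 20) = 0.3939
P(X=0 | theta=0.3939) = 0.6061

0.6061


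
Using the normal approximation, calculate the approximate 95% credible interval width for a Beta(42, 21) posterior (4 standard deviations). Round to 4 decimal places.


Var(Beta) = 42*21/(63^2 * 64) = 0.0035
SD = 0.0589
Width ~ 4*SD = 0.2357

0.2357


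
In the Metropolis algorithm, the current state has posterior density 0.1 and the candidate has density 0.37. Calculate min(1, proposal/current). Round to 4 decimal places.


Ratio = 0.37/0.1 = 3.7
Acceptance probability = min(1, 3.7)
= 1.0

1.0


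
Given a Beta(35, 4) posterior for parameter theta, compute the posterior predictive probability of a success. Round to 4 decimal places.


For a Beta-Bernoulli model, the predictive probability is the mean:
P(success) = 35/(35+4) = 35/39 = 0.8974

0.8974


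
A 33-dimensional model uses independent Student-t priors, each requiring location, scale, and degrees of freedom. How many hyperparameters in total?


Per parameter: 3 (location, scale, and degrees of freedom).
Total = 33 * 3 = 99

99


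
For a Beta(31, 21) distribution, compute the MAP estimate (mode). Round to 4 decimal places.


MAP = mode = (a-1)/(a+b-2)
= (31-1)/(31+21-2)
= 30/50 = 0.6

0.6


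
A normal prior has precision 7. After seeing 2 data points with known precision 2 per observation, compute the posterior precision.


In the conjugate normal model, precisions add:
tau_posterior = tau_prior + n * tau_data
= 7 + 2*2 = 11

11


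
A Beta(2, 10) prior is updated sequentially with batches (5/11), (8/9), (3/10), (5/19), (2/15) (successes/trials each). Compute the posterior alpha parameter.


Sequential conjugate updating is equivalent to a single batch update.
Total successes across all batches = 23
alpha_posterior = alpha_prior + total_successes = 2 + 23
= 25

25


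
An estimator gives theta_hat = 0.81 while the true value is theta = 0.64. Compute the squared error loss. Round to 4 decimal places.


The squared error loss is (theta_hat - theta)^2
= (0.81 - 0.64)^2
= (0.17)^2 = 0.0289

0.0289


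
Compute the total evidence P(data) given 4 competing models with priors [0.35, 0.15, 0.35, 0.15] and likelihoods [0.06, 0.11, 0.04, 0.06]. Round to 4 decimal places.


Marginal likelihood = sum P(model_i) * P(data|model_i)
Model 1: 0.35 * 0.06 = 0.021
Model 2: 0.15 * 0.11 = 0.0165
Model 3: 0.35 * 0.04 = 0.014
Model 4: 0.15 * 0.06 = 0.009
Total = 0.0605

0.0605


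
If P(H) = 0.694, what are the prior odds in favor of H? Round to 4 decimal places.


Prior odds = P(H) / (1 - P(H))
= 0.694 / 0.306
= 2.268

2.268


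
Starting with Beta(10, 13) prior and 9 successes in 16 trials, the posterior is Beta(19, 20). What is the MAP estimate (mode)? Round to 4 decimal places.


The mode of Beta(a, b) when a > 1 and b > 1 is (a-1)/(a+b-2)
= (19 - 1) / (19 + 20 - 2)
= 18 / 37
= 0.4865

0.4865


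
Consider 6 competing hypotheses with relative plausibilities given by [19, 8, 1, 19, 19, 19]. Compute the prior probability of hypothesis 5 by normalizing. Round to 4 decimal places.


Sum of weights = 19 + 8 + 1 + 19 + 19 + 19 = 85
Normalized prior for H5 = 19 / 85
= 0.2235

0.2235


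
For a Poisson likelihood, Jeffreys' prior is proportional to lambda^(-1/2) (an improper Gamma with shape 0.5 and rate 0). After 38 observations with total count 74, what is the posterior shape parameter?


Jeffreys' prior for Poisson is proportional to lambda^(-1/2).
Posterior is Gamma(0.5 + S, 0 + n) = Gamma(0.5 + 74, 38).
Posterior shape = 0.5 + S = 0.5 + 74 = 74.5

74.5


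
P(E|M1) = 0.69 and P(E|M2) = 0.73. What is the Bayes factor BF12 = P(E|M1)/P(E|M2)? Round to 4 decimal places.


Bayes factor BF12 = P(E|M1) / P(E|M2)
= 0.69 / 0.73
= 0.9452

0.9452


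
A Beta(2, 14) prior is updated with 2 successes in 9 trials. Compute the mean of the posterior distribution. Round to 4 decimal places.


After update: Beta(4, 21)
Mean = 4 / (4 + 21) = 4 / 25
= 0.16

0.16


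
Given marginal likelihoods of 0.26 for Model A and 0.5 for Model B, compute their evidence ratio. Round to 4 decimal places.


Ratio = ML(A) / ML(B) = 0.26/0.5
= 0.52

0.52


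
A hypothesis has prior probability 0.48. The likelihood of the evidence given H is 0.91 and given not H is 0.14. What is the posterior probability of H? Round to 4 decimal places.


Using Bayes' theorem:
P(E) = 0.48 * 0.91 + 0.52 * 0.14
P(E) = 0.5096
P(H|E) = (0.48 * 0.91) / 0.5096 = 0.8571

0.8571


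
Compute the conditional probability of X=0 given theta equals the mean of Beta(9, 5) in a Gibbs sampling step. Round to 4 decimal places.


Mean of Beta(9, 5) = 0.6429
P(X=0 | theta=0.6429) = 0.3571

0.3571


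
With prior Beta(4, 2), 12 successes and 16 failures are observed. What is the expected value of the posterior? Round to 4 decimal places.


Posterior = Beta(16, 18)
E[theta] = alpha/(alpha+beta)
= 16/34 = 0.4706

0.4706


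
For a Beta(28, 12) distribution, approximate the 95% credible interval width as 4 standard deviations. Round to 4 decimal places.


Variance of Beta(a,b) = ab / ((a+b)^2 * (a+b+1))
= 28*12 / ((40)^2 * 41)
= 0.0051
SD = sqrt(0.0051) = 0.0716
Width = 4 * SD = 0.2863

0.2863


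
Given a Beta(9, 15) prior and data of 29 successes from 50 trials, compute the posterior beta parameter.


Number of failures = 50 - 29 = 21
Posterior beta = 15 + 21 = 36

36


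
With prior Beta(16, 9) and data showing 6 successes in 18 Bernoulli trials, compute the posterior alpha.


Conjugate update: alpha_posterior = alpha_prior + k
= 16 + 6 = 22

22


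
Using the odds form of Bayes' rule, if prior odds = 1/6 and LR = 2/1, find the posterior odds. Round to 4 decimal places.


Bayes' rule in odds form: posterior odds = prior odds * LR
= (1 * 2) / (6 * 1)
= 2/6 = 0.3333

0.3333


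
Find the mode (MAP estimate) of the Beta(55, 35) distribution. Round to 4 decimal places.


For Beta(a,b) with a,b > 1:
Mode = (a-1)/(a+b-2) = (55-1)/(90-2)
= 54/88 = 0.6136

0.6136


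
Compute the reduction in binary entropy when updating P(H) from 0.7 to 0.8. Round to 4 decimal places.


H_before = -p*log2(p) - (1-p)*log2(1-p) for p=0.7: 0.8813
H_after for p=0.8: 0.7219
Reduction = 0.8813 - 0.7219 = 0.1594

0.1594


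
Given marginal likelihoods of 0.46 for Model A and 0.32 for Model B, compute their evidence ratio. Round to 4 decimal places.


Ratio = ML(A) / ML(B) = 0.46/0.32
= 1.4375

1.4375


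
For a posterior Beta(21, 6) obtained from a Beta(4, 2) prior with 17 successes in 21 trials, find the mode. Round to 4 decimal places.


Mode = (alpha - 1) / (alpha + beta - 2)
= 20 / 25
= 0.8

0.8


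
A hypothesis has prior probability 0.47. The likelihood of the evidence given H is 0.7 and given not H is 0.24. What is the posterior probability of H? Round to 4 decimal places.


Using Bayes' theorem:
P(E) = 0.47 * 0.7 + 0.53 * 0.24
P(E) = 0.4562
P(H|E) = (0.47 * 0.7) / 0.4562 = 0.7212

0.7212


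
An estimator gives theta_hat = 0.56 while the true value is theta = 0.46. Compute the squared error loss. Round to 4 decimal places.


The squared error loss is (theta_hat - theta)^2
= (0.56 - 0.46)^2
= (0.1)^2 = 0.01

0.01


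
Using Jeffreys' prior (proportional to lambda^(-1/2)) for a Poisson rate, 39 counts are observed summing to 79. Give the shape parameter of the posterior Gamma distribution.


Conjugate update: Gamma(prior_shape + S, prior_rate + n).
Prior shape = 0.5, prior rate = 0.
Posterior shape = 0.5 + S = 0.5 + 79 = 79.5

79.5


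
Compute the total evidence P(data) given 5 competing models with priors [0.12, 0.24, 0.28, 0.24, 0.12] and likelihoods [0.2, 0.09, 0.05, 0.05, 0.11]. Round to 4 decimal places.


Marginal likelihood = sum P(model_i) * P(data|model_i)
Model 1: 0.12 * 0.2 = 0.024
Model 2: 0.24 * 0.09 = 0.0216
Model 3: 0.28 * 0.05 = 0.014
Model 4: 0.24 * 0.05 = 0.012
Model 5: 0.12 * 0.11 = 0.0132
Total = 0.0848

0.0848


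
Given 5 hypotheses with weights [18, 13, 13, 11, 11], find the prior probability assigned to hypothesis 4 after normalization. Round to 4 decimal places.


To normalize, divide each weight by the sum of all weights.
Sum = 66
Prior(H4) = 11/66 = 0.1667

0.1667


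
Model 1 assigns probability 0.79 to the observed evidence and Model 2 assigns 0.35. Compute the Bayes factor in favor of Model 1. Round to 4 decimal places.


BF = P(data|M1) / P(data|M2)
= 0.79 / 0.35 = 2.2571

2.2571


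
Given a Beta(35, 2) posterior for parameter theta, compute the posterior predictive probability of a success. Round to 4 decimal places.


For a Beta-Bernoulli model, the predictive probability is the mean:
P(success) = 35/(35+2) = 35/37 = 0.9459

0.9459


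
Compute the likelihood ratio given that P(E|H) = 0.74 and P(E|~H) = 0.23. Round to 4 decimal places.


LR = P(E|H) / P(E|~H)
= 0.74 / 0.23 = 3.2174

3.2174


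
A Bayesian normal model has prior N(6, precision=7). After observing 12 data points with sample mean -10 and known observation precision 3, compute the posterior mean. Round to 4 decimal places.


Posterior mean = (prior_precision * prior_mean + n * data_precision * data_mean) / (prior_precision + n * data_precision)
Numerator = 7*6 + 12*3*-10 = -318
Denominator = 7 + 12*3 = 43
Posterior mean = -7.3953

-7.3953


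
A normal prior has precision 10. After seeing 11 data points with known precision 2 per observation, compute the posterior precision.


In the conjugate normal model, precisions add:
tau_posterior = tau_prior + n * tau_data
= 10 + 11*2 = 32

32


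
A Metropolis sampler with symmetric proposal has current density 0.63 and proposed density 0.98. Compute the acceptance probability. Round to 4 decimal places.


For symmetric proposals, acceptance = min(1, pi(x*)/pi(x))
= min(1, 0.98/0.63)
= min(1, 1.5556) = 1.0

1.0


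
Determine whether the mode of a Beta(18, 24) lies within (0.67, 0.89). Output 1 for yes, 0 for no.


First find the mode: (a-1)/(a+b-2) = 0.425
Is 0.425 in (0.67, 0.89)? 0

0


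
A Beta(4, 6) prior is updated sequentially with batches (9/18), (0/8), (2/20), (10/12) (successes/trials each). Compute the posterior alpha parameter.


Sequential conjugate updating is equivalent to a single batch update.
Total successes across all batches = 21
alpha_posterior = alpha_prior + total_successes = 4 + 21
= 25

25


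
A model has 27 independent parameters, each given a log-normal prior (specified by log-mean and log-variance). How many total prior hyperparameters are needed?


Each log-normal prior needs 2 hyperparameters (log-mean and log-variance).
Total = 2 * 27 = 54

54


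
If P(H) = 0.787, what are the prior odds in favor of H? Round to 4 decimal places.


Prior odds = P(H) / (1 - P(H))
= 0.787 / 0.213
= 3.6948

3.6948


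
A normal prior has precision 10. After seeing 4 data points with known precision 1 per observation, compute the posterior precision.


In the conjugate normal model, precisions add:
tau_posterior = tau_prior + n * tau_data
= 10 + 4*1 = 14

14


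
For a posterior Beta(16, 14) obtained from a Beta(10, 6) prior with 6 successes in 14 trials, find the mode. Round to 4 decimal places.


Mode = (alpha - 1) / (alpha + beta - 2)
= 15 / 28
= 0.5357

0.5357


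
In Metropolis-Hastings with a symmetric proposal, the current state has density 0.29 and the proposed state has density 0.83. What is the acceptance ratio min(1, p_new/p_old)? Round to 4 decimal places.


Ratio = p_new / p_old = 0.83 / 0.29 = 2.8621
Acceptance = min(1, 2.8621) = 1.0

1.0


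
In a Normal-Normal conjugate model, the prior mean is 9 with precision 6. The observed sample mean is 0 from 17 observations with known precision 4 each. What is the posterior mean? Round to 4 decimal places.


Posterior precision = tau0 + n*tau = 6 + 17*4 = 74
Posterior mean = (tau0*mu0 + n*tau*xbar) / posterior_precision
= (6*9 + 17*4*0) / 74
= 54 / 74 = 0.7297

0.7297


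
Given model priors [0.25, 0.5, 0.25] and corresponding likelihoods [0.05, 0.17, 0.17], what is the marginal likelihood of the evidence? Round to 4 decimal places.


P(E) = sum_i P(M_i) P(E|M_i)
= 0.0125 + 0.085 + 0.0425
= 0.14

0.14


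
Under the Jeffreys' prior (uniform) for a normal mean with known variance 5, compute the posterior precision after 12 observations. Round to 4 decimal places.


Prior precision = 0 (flat prior).
Post. prec. = 0 + n/var = 12/5 = 2.4

2.4


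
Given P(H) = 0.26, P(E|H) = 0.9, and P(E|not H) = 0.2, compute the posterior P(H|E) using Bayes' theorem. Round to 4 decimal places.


By Bayes' theorem: P(H|E) = P(E|H)*P(H) / P(E)
P(E) = P(E|H)*P(H) + P(E|not H)*P(not H)
P(E) = 0.9*0.26 + 0.2*0.74 = 0.382
P(H|E) = 0.9*0.26 / 0.382 = 0.6126

0.6126


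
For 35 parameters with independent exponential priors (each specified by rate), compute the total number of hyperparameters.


A exponential prior has 1 hyperparameter per parameter.
Total = 35 * 1 = 35

35


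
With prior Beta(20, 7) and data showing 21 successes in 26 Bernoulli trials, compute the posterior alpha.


Conjugate update: alpha_posterior = alpha_prior + k
= 20 + 21 = 41

41


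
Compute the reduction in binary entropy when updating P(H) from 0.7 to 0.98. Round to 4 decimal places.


H_before = -p*log2(p) - (1-p)*log2(1-p) for p=0.7: 0.8813
H_after for p=0.98: 0.1414
Reduction = 0.8813 - 0.1414 = 0.7399

0.7399


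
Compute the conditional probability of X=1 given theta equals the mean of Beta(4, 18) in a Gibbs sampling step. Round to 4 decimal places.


Mean of Beta(4, 18) = 0.1818
P(X=1 | theta=0.1818) = 0.1818

0.1818


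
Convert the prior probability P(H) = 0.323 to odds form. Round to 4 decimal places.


P(not H) = 1 - 0.323 = 0.677
Odds = 0.323 / 0.677 = 0.4771

0.4771


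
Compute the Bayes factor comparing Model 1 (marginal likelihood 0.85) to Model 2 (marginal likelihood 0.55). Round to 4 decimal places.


BF12 = marginal likelihood of M1 / marginal likelihood of M2
= 0.85/0.55
= 1.5455

1.5455


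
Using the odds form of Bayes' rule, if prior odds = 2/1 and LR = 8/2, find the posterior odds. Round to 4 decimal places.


Bayes' rule in odds form: posterior odds = prior odds * LR
= (2 * 8) / (1 * 2)
= 16/2 = 8.0

8.0


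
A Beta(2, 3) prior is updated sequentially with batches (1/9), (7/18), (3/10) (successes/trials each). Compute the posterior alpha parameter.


Sequential conjugate updating is equivalent to a single batch update.
Total successes across all batches = 11
alpha_posterior = alpha_prior + total_successes = 2 + 11
= 13

13


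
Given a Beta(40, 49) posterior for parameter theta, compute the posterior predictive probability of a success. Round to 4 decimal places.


For a Beta-Bernoulli model, the predictive probability is the mean:
P(success) = 40/(40+49) = 40/89 = 0.4494

0.4494


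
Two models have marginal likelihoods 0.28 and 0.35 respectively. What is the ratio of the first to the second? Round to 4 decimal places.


Evidence ratio = 0.28 / 0.35
= 0.8

0.8


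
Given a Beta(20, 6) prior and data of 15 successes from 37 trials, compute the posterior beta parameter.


Number of failures = 37 - 15 = 22
Posterior beta = 6 + 22 = 28

28


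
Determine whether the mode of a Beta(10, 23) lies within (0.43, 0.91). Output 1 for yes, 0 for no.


First find the mode: (a-1)/(a+b-2) = 0.2903
Is 0.2903 in (0.43, 0.91)? 0

0


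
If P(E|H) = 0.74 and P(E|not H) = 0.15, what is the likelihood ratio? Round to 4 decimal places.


Likelihood ratio = P(E|H) / P(E|not H)
= 0.74 / 0.15
= 4.9333

4.9333


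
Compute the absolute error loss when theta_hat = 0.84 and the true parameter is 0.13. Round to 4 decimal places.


L = |theta_hat - theta_true|
= |0.84 - 0.13| = 0.71

0.71


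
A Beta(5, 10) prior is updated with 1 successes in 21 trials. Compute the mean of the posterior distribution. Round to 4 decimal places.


After update: Beta(6, 30)
Mean = 6 / (6 + 30) = 6 / 36
= 0.1667

0.1667


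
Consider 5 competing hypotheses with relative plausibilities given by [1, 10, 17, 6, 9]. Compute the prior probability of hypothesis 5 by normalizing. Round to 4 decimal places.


Sum of weights = 1 + 10 + 17 + 6 + 9 = 43
Normalized prior for H5 = 9 / 43
= 0.2093

0.2093


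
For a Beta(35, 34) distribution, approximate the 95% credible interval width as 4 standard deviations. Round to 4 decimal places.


Variance of Beta(a,b) = ab / ((a+b)^2 * (a+b+1))
= 35*34 / ((69)^2 * 70)
= 0.0036
SD = sqrt(0.0036) = 0.0598
Width = 4 * SD = 0.239

0.239


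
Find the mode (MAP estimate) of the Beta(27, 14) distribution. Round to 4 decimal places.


For Beta(a,b) with a,b > 1:
Mode = (a-1)/(a+b-2) = (27-1)/(41-2)
= 26/39 = 0.6667

0.6667


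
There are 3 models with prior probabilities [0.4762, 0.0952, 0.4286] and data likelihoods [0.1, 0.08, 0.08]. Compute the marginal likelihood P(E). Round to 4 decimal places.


P(E) = sum over models of P(M_i) * P(E|M_i)
= 0.4762*0.1 + 0.0952*0.08 + 0.4286*0.08
= 0.0895

0.0895


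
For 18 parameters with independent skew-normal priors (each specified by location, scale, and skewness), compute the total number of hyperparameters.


A skew-normal prior has 3 hyperparameters per parameter.
Total = 18 * 3 = 54

54


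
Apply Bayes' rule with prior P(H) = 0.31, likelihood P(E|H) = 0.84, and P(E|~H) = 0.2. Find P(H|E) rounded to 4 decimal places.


Step 1: Compute marginal P(E) = P(E|H)P(H) + P(E|~H)P(~H)
= 0.84*0.31 + 0.2*0.69 = 0.3984
Step 2: P(H|E) = P(E|H)P(H)/P(E) = 0.2604/0.3984
= 0.6536

0.6536


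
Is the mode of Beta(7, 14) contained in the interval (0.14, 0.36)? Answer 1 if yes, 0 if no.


Mode = (a-1)/(a+b-2) = 6/19 = 0.3158
Interval: (0.14, 0.36)
Contains mode? 1

1


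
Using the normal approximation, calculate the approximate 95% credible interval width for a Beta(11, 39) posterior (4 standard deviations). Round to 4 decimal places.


Var(Beta) = 11*39/(50^2 * 51) = 0.0034
SD = 0.058
Width ~ 4*SD = 0.232

0.232


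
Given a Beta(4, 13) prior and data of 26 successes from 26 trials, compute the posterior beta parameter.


Number of failures = 26 - 26 = 0
Posterior beta = 13 + 0 = 13

13


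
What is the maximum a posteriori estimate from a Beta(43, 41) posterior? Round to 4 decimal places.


The MAP estimate equals the mode of the distribution.
Mode of Beta(a,b) = (a-1)/(a+b-2)
= 42/82
= 0.5122

0.5122


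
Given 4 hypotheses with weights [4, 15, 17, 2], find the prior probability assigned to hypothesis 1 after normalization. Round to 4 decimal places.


To normalize, divide each weight by the sum of all weights.
Sum = 38
Prior(H1) = 4/38 = 0.1053

0.1053


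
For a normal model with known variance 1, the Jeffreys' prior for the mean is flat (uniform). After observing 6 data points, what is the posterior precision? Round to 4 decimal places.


Jeffreys' prior for normal mean (known variance) is flat.
Prior precision = 0.
Posterior precision = prior_prec + n/sigma^2 = 0 + 6/1
= 6.0

6.0


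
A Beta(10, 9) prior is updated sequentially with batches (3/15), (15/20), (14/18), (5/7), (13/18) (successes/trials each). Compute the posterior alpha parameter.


Sequential conjugate updating is equivalent to a single batch update.
Total successes across all batches = 50
alpha_posterior = alpha_prior + total_successes = 10 + 50
= 60

60


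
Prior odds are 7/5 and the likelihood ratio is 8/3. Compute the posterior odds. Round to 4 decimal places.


Posterior odds = prior odds * likelihood ratio
= (7/5) * (8/3)
= 56 / 15
= 3.7333

3.7333


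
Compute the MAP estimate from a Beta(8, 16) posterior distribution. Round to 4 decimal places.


MAP = mode of Beta distribution
= (alpha - 1)/(alpha + beta - 2)
= (8-1)/(8+16-2)
= 7/22 = 0.3182

0.3182


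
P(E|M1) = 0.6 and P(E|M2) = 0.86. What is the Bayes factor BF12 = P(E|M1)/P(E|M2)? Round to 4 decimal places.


Bayes factor BF12 = P(E|M1) / P(E|M2)
= 0.6 / 0.86
= 0.6977

0.6977


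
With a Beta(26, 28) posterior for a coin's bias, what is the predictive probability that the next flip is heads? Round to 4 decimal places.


The predictive probability equals the posterior mean.
P(next = heads) = alpha / (alpha + beta)
= 26 / 54 = 0.4815

0.4815


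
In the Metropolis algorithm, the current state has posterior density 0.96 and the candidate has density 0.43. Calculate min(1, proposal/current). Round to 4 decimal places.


Ratio = 0.43/0.96 = 0.4479
Acceptance probability = min(1, 0.4479)
= 0.4479

0.4479


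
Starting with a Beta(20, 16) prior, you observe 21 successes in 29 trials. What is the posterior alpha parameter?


For a Beta-Binomial conjugate model:
Posterior alpha = prior alpha + number of successes
= 20 + 21 = 41

41


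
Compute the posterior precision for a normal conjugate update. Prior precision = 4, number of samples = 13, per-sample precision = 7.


tau_post = tau_0 + n * tau
= 4 + 13 * 7 = 95

95


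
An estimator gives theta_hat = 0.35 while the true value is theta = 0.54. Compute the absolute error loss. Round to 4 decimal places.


The absolute error loss is |theta_hat - theta|
= |0.35 - 0.54|
= 0.19

0.19


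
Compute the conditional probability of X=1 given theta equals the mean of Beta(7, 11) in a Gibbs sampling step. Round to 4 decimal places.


Mean of Beta(7, 11) = 0.3889
P(X=1 | theta=0.3889) = 0.3889

0.3889


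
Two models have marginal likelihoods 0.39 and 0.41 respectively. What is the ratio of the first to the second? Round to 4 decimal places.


Evidence ratio = 0.39 / 0.41
= 0.9512

0.9512


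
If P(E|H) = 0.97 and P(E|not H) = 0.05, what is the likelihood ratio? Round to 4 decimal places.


Likelihood ratio = P(E|H) / P(E|not H)
= 0.97 / 0.05
= 19.4

19.4


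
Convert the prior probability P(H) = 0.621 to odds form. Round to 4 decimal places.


P(not H) = 1 - 0.621 = 0.379
Odds = 0.621 / 0.379 = 1.6385

1.6385


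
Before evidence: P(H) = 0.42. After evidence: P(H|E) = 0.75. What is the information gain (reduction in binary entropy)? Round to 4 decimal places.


Prior entropy = 0.9815
Posterior entropy = 0.8113
Information gain = 0.9815 - 0.8113 = 0.1702

0.1702


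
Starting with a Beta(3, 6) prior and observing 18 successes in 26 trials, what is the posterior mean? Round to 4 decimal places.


Posterior parameters: alpha = 3 + 18 = 21
beta = 6 + 8 = 14
Posterior mean = alpha / (alpha + beta) = 21 / 35
= 0.6

0.6


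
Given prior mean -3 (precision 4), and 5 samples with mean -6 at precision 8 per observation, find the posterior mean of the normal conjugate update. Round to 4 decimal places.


The posterior mean is a precision-weighted average of prior and data.
Post. prec. = 4 + 40 = 44
Post. mean = (-12 + -240)/44 = -252/44 = -5.7273

-5.7273


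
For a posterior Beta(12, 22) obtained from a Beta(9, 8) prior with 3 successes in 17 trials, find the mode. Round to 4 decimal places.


Mode = (alpha - 1) / (alpha + beta - 2)
= 11 / 32
= 0.3438

0.3438


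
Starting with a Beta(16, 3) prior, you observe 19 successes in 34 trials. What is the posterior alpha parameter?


For a Beta-Binomial conjugate model:
Posterior alpha = prior alpha + number of successes
= 16 + 19 = 35

35


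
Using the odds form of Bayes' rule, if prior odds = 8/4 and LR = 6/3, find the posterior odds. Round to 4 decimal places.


Bayes' rule in odds form: posterior odds = prior odds * LR
= (8 * 6) / (4 * 3)
= 48/12 = 4.0

4.0


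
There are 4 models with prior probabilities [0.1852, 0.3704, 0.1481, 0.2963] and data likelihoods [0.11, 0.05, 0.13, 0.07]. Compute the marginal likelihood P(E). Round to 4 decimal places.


P(E) = sum over models of P(M_i) * P(E|M_i)
= 0.1852*0.11 + 0.3704*0.05 + 0.1481*0.13 + 0.2963*0.07
= 0.0789

0.0789


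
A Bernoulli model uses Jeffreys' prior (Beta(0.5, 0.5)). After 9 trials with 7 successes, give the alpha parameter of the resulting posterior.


Posterior = Beta(prior_alpha + successes, prior_beta + failures)
= Beta(0.5 + 7, 0.5 + 2)
Posterior alpha = 0.5 + k = 0.5 + 7 = 7.5

7.5


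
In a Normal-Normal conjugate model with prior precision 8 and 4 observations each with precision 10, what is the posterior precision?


Posterior precision = prior precision + n * observation precision
= 8 + 4 * 10
= 8 + 40 = 48

48


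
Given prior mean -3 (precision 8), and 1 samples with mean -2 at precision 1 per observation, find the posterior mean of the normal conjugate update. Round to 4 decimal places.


The posterior mean is a precision-weighted average of prior and data.
Post. prec. = 8 + 1 = 9
Post. mean = (-24 + -2)/9 = -26/9 = -2.8889

-2.8889


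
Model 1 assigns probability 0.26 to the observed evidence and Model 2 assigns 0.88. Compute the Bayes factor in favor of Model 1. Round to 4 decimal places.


BF = P(data|M1) / P(data|M2)
= 0.26 / 0.88 = 0.2955

0.2955


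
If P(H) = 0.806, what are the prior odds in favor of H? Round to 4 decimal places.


Prior odds = P(H) / (1 - P(H))
= 0.806 / 0.194
= 4.1546

4.1546


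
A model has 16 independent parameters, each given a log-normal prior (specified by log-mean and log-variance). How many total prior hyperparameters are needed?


Each log-normal prior needs 2 hyperparameters (log-mean and log-variance).
Total = 2 * 16 = 32

32


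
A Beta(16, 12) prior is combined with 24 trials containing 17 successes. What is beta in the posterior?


In conjugate updating:
beta_posterior = beta_prior + (n - k)
= 12 + (24 - 17)
= 12 + 7 = 19

19


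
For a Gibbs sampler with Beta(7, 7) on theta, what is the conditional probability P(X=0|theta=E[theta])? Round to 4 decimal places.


E[theta] = 7/(7+7) = 0.5
P(X=0|theta) = 1 - theta = 0.5

0.5


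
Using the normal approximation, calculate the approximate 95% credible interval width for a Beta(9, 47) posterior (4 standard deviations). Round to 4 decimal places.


Var(Beta) = 9*47/(56^2 * 57) = 0.0024
SD = 0.0486
Width ~ 4*SD = 0.1946

0.1946


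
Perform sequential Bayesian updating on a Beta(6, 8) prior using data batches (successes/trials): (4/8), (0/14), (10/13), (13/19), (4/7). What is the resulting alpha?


Accumulate successes: 31
Posterior alpha = prior alpha + sum of successes
= 6 + 31 = 37

37


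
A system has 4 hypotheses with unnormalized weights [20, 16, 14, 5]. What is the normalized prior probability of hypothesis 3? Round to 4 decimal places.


The normalized prior is the weight divided by the total.
Total weight = 55
P(H3) = 14 / 55 = 0.2545

0.2545


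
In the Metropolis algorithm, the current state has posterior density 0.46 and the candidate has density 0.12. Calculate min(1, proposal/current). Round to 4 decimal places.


Ratio = 0.12/0.46 = 0.2609
Acceptance probability = min(1, 0.2609)
= 0.2609

0.2609
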